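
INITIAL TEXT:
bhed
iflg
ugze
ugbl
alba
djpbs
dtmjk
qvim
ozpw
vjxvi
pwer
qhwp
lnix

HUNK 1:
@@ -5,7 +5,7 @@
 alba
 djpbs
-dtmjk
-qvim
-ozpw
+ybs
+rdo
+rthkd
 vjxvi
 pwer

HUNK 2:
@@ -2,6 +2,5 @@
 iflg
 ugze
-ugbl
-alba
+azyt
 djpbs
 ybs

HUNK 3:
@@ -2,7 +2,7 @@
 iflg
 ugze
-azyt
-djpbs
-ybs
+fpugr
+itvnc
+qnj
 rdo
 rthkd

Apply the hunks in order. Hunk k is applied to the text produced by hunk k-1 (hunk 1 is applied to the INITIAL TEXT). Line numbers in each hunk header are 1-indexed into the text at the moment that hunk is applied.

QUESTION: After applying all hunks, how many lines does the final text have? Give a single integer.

Hunk 1: at line 5 remove [dtmjk,qvim,ozpw] add [ybs,rdo,rthkd] -> 13 lines: bhed iflg ugze ugbl alba djpbs ybs rdo rthkd vjxvi pwer qhwp lnix
Hunk 2: at line 2 remove [ugbl,alba] add [azyt] -> 12 lines: bhed iflg ugze azyt djpbs ybs rdo rthkd vjxvi pwer qhwp lnix
Hunk 3: at line 2 remove [azyt,djpbs,ybs] add [fpugr,itvnc,qnj] -> 12 lines: bhed iflg ugze fpugr itvnc qnj rdo rthkd vjxvi pwer qhwp lnix
Final line count: 12

Answer: 12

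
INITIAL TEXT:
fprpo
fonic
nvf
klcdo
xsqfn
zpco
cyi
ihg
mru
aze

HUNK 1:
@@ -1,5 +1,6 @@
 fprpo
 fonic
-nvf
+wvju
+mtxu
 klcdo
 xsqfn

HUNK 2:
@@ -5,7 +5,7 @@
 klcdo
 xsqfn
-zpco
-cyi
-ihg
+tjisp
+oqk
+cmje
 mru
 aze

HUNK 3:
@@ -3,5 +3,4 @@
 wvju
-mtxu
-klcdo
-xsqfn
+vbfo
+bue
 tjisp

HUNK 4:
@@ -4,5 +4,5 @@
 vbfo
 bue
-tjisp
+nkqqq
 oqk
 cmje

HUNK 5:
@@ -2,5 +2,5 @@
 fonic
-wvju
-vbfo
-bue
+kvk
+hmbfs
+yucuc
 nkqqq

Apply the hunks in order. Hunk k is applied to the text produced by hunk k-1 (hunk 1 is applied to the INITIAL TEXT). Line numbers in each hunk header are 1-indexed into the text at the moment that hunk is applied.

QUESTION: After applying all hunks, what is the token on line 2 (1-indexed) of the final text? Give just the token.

Hunk 1: at line 1 remove [nvf] add [wvju,mtxu] -> 11 lines: fprpo fonic wvju mtxu klcdo xsqfn zpco cyi ihg mru aze
Hunk 2: at line 5 remove [zpco,cyi,ihg] add [tjisp,oqk,cmje] -> 11 lines: fprpo fonic wvju mtxu klcdo xsqfn tjisp oqk cmje mru aze
Hunk 3: at line 3 remove [mtxu,klcdo,xsqfn] add [vbfo,bue] -> 10 lines: fprpo fonic wvju vbfo bue tjisp oqk cmje mru aze
Hunk 4: at line 4 remove [tjisp] add [nkqqq] -> 10 lines: fprpo fonic wvju vbfo bue nkqqq oqk cmje mru aze
Hunk 5: at line 2 remove [wvju,vbfo,bue] add [kvk,hmbfs,yucuc] -> 10 lines: fprpo fonic kvk hmbfs yucuc nkqqq oqk cmje mru aze
Final line 2: fonic

Answer: fonic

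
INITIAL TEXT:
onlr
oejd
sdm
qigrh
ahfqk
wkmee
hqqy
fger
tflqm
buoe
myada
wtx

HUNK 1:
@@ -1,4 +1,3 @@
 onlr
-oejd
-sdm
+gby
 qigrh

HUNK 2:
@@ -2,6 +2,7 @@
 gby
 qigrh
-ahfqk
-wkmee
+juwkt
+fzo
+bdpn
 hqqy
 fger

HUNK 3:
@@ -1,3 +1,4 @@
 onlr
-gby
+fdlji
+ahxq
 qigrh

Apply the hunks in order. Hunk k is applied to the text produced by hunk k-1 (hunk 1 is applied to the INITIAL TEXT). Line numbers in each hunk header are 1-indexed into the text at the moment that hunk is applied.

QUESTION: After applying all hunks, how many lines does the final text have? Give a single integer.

Hunk 1: at line 1 remove [oejd,sdm] add [gby] -> 11 lines: onlr gby qigrh ahfqk wkmee hqqy fger tflqm buoe myada wtx
Hunk 2: at line 2 remove [ahfqk,wkmee] add [juwkt,fzo,bdpn] -> 12 lines: onlr gby qigrh juwkt fzo bdpn hqqy fger tflqm buoe myada wtx
Hunk 3: at line 1 remove [gby] add [fdlji,ahxq] -> 13 lines: onlr fdlji ahxq qigrh juwkt fzo bdpn hqqy fger tflqm buoe myada wtx
Final line count: 13

Answer: 13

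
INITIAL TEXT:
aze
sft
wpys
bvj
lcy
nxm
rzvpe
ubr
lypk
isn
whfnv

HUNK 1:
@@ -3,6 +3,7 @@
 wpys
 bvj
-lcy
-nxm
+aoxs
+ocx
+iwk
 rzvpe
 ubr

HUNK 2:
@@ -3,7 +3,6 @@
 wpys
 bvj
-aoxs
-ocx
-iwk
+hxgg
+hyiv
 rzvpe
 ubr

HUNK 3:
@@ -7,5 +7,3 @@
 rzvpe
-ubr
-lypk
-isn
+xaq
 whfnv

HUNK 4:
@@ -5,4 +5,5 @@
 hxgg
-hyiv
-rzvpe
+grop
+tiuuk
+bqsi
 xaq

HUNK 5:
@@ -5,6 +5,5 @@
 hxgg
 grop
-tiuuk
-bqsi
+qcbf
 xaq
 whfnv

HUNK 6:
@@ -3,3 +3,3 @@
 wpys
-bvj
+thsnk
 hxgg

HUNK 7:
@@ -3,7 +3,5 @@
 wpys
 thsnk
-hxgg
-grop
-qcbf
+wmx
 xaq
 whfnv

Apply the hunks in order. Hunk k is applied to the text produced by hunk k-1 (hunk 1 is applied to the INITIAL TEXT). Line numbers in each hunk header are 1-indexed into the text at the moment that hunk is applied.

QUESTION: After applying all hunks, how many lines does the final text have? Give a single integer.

Answer: 7

Derivation:
Hunk 1: at line 3 remove [lcy,nxm] add [aoxs,ocx,iwk] -> 12 lines: aze sft wpys bvj aoxs ocx iwk rzvpe ubr lypk isn whfnv
Hunk 2: at line 3 remove [aoxs,ocx,iwk] add [hxgg,hyiv] -> 11 lines: aze sft wpys bvj hxgg hyiv rzvpe ubr lypk isn whfnv
Hunk 3: at line 7 remove [ubr,lypk,isn] add [xaq] -> 9 lines: aze sft wpys bvj hxgg hyiv rzvpe xaq whfnv
Hunk 4: at line 5 remove [hyiv,rzvpe] add [grop,tiuuk,bqsi] -> 10 lines: aze sft wpys bvj hxgg grop tiuuk bqsi xaq whfnv
Hunk 5: at line 5 remove [tiuuk,bqsi] add [qcbf] -> 9 lines: aze sft wpys bvj hxgg grop qcbf xaq whfnv
Hunk 6: at line 3 remove [bvj] add [thsnk] -> 9 lines: aze sft wpys thsnk hxgg grop qcbf xaq whfnv
Hunk 7: at line 3 remove [hxgg,grop,qcbf] add [wmx] -> 7 lines: aze sft wpys thsnk wmx xaq whfnv
Final line count: 7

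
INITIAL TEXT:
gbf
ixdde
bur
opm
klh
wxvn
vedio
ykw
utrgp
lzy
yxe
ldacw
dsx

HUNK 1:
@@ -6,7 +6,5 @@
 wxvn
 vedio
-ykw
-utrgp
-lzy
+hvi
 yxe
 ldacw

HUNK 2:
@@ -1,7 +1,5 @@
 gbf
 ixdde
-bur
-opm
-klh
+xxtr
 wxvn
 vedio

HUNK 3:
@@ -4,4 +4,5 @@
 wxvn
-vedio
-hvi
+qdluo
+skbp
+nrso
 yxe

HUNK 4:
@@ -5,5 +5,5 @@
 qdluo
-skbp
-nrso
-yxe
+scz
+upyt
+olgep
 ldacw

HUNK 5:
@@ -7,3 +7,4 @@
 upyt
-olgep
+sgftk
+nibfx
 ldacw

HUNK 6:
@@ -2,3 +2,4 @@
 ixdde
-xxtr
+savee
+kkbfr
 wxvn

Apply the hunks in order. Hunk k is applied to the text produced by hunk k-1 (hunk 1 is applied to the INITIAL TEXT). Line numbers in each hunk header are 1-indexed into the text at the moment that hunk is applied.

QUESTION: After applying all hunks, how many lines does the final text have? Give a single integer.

Answer: 12

Derivation:
Hunk 1: at line 6 remove [ykw,utrgp,lzy] add [hvi] -> 11 lines: gbf ixdde bur opm klh wxvn vedio hvi yxe ldacw dsx
Hunk 2: at line 1 remove [bur,opm,klh] add [xxtr] -> 9 lines: gbf ixdde xxtr wxvn vedio hvi yxe ldacw dsx
Hunk 3: at line 4 remove [vedio,hvi] add [qdluo,skbp,nrso] -> 10 lines: gbf ixdde xxtr wxvn qdluo skbp nrso yxe ldacw dsx
Hunk 4: at line 5 remove [skbp,nrso,yxe] add [scz,upyt,olgep] -> 10 lines: gbf ixdde xxtr wxvn qdluo scz upyt olgep ldacw dsx
Hunk 5: at line 7 remove [olgep] add [sgftk,nibfx] -> 11 lines: gbf ixdde xxtr wxvn qdluo scz upyt sgftk nibfx ldacw dsx
Hunk 6: at line 2 remove [xxtr] add [savee,kkbfr] -> 12 lines: gbf ixdde savee kkbfr wxvn qdluo scz upyt sgftk nibfx ldacw dsx
Final line count: 12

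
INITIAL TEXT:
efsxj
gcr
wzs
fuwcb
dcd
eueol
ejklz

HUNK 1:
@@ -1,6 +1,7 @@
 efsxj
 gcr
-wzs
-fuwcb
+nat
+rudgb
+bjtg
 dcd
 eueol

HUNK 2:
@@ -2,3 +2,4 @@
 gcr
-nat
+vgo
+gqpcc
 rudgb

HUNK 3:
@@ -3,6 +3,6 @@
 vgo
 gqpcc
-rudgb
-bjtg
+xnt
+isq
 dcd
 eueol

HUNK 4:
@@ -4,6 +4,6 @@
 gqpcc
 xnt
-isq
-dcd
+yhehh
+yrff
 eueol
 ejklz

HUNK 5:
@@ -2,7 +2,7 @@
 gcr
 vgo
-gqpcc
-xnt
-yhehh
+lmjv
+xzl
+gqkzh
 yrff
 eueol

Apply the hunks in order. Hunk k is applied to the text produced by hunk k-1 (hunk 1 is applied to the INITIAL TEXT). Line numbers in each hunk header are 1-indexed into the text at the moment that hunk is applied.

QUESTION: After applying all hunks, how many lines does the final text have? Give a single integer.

Answer: 9

Derivation:
Hunk 1: at line 1 remove [wzs,fuwcb] add [nat,rudgb,bjtg] -> 8 lines: efsxj gcr nat rudgb bjtg dcd eueol ejklz
Hunk 2: at line 2 remove [nat] add [vgo,gqpcc] -> 9 lines: efsxj gcr vgo gqpcc rudgb bjtg dcd eueol ejklz
Hunk 3: at line 3 remove [rudgb,bjtg] add [xnt,isq] -> 9 lines: efsxj gcr vgo gqpcc xnt isq dcd eueol ejklz
Hunk 4: at line 4 remove [isq,dcd] add [yhehh,yrff] -> 9 lines: efsxj gcr vgo gqpcc xnt yhehh yrff eueol ejklz
Hunk 5: at line 2 remove [gqpcc,xnt,yhehh] add [lmjv,xzl,gqkzh] -> 9 lines: efsxj gcr vgo lmjv xzl gqkzh yrff eueol ejklz
Final line count: 9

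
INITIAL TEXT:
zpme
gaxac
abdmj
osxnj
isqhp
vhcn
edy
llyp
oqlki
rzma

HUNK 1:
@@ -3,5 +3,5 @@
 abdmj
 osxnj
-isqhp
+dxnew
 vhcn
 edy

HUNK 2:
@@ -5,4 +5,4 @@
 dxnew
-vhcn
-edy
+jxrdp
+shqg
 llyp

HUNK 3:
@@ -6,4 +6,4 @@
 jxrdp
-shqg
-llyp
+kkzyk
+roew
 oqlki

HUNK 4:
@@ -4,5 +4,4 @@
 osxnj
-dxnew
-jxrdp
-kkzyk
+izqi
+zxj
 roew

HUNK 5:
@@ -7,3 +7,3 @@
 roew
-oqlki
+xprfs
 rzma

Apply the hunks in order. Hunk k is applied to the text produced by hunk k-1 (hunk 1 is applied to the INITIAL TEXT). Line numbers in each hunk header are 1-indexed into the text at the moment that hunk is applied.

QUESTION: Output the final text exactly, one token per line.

Hunk 1: at line 3 remove [isqhp] add [dxnew] -> 10 lines: zpme gaxac abdmj osxnj dxnew vhcn edy llyp oqlki rzma
Hunk 2: at line 5 remove [vhcn,edy] add [jxrdp,shqg] -> 10 lines: zpme gaxac abdmj osxnj dxnew jxrdp shqg llyp oqlki rzma
Hunk 3: at line 6 remove [shqg,llyp] add [kkzyk,roew] -> 10 lines: zpme gaxac abdmj osxnj dxnew jxrdp kkzyk roew oqlki rzma
Hunk 4: at line 4 remove [dxnew,jxrdp,kkzyk] add [izqi,zxj] -> 9 lines: zpme gaxac abdmj osxnj izqi zxj roew oqlki rzma
Hunk 5: at line 7 remove [oqlki] add [xprfs] -> 9 lines: zpme gaxac abdmj osxnj izqi zxj roew xprfs rzma

Answer: zpme
gaxac
abdmj
osxnj
izqi
zxj
roew
xprfs
rzma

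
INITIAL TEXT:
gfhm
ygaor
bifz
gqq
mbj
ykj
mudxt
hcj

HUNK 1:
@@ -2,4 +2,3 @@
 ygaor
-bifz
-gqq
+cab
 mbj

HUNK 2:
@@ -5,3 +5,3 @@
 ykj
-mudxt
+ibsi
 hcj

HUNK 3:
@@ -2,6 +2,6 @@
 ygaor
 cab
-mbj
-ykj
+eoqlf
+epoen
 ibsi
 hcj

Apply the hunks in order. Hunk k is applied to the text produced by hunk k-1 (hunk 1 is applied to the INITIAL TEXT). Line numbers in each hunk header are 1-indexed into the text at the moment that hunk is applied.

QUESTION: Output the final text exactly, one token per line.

Hunk 1: at line 2 remove [bifz,gqq] add [cab] -> 7 lines: gfhm ygaor cab mbj ykj mudxt hcj
Hunk 2: at line 5 remove [mudxt] add [ibsi] -> 7 lines: gfhm ygaor cab mbj ykj ibsi hcj
Hunk 3: at line 2 remove [mbj,ykj] add [eoqlf,epoen] -> 7 lines: gfhm ygaor cab eoqlf epoen ibsi hcj

Answer: gfhm
ygaor
cab
eoqlf
epoen
ibsi
hcj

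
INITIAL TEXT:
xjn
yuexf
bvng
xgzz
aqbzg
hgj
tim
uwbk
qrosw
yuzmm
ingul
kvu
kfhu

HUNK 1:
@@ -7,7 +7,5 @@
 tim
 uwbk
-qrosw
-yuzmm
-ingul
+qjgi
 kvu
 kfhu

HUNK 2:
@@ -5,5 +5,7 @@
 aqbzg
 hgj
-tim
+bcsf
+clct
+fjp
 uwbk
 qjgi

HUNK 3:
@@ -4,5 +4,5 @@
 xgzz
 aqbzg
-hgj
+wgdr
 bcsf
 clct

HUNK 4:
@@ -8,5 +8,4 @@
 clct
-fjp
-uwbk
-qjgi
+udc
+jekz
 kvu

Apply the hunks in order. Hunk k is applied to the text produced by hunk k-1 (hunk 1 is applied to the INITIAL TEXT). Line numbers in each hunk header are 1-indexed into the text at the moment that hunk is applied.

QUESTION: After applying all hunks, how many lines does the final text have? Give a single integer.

Hunk 1: at line 7 remove [qrosw,yuzmm,ingul] add [qjgi] -> 11 lines: xjn yuexf bvng xgzz aqbzg hgj tim uwbk qjgi kvu kfhu
Hunk 2: at line 5 remove [tim] add [bcsf,clct,fjp] -> 13 lines: xjn yuexf bvng xgzz aqbzg hgj bcsf clct fjp uwbk qjgi kvu kfhu
Hunk 3: at line 4 remove [hgj] add [wgdr] -> 13 lines: xjn yuexf bvng xgzz aqbzg wgdr bcsf clct fjp uwbk qjgi kvu kfhu
Hunk 4: at line 8 remove [fjp,uwbk,qjgi] add [udc,jekz] -> 12 lines: xjn yuexf bvng xgzz aqbzg wgdr bcsf clct udc jekz kvu kfhu
Final line count: 12

Answer: 12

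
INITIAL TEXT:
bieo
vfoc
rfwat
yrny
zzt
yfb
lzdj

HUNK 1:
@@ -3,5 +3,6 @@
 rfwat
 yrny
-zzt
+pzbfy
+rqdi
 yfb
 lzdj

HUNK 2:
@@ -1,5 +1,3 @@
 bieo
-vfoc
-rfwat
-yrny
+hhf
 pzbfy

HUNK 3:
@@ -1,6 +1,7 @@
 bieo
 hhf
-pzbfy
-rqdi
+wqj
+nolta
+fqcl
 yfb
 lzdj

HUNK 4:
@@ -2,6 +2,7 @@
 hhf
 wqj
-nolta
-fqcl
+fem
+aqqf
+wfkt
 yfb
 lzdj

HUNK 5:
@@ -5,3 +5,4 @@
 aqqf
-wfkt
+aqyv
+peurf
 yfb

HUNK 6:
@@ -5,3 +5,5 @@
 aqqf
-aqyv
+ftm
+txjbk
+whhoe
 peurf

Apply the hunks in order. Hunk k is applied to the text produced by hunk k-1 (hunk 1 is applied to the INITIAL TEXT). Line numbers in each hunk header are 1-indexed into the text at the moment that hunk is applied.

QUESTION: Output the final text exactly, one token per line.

Hunk 1: at line 3 remove [zzt] add [pzbfy,rqdi] -> 8 lines: bieo vfoc rfwat yrny pzbfy rqdi yfb lzdj
Hunk 2: at line 1 remove [vfoc,rfwat,yrny] add [hhf] -> 6 lines: bieo hhf pzbfy rqdi yfb lzdj
Hunk 3: at line 1 remove [pzbfy,rqdi] add [wqj,nolta,fqcl] -> 7 lines: bieo hhf wqj nolta fqcl yfb lzdj
Hunk 4: at line 2 remove [nolta,fqcl] add [fem,aqqf,wfkt] -> 8 lines: bieo hhf wqj fem aqqf wfkt yfb lzdj
Hunk 5: at line 5 remove [wfkt] add [aqyv,peurf] -> 9 lines: bieo hhf wqj fem aqqf aqyv peurf yfb lzdj
Hunk 6: at line 5 remove [aqyv] add [ftm,txjbk,whhoe] -> 11 lines: bieo hhf wqj fem aqqf ftm txjbk whhoe peurf yfb lzdj

Answer: bieo
hhf
wqj
fem
aqqf
ftm
txjbk
whhoe
peurf
yfb
lzdj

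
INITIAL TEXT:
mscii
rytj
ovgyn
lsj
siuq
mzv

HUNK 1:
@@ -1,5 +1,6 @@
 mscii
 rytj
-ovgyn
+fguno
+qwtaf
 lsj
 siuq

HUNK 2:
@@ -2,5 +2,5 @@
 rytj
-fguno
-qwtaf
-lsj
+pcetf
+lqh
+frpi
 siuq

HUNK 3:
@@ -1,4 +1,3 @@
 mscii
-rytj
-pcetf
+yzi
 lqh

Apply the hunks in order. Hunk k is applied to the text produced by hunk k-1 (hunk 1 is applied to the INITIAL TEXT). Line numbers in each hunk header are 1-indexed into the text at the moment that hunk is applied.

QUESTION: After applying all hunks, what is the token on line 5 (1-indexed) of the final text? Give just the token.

Hunk 1: at line 1 remove [ovgyn] add [fguno,qwtaf] -> 7 lines: mscii rytj fguno qwtaf lsj siuq mzv
Hunk 2: at line 2 remove [fguno,qwtaf,lsj] add [pcetf,lqh,frpi] -> 7 lines: mscii rytj pcetf lqh frpi siuq mzv
Hunk 3: at line 1 remove [rytj,pcetf] add [yzi] -> 6 lines: mscii yzi lqh frpi siuq mzv
Final line 5: siuq

Answer: siuq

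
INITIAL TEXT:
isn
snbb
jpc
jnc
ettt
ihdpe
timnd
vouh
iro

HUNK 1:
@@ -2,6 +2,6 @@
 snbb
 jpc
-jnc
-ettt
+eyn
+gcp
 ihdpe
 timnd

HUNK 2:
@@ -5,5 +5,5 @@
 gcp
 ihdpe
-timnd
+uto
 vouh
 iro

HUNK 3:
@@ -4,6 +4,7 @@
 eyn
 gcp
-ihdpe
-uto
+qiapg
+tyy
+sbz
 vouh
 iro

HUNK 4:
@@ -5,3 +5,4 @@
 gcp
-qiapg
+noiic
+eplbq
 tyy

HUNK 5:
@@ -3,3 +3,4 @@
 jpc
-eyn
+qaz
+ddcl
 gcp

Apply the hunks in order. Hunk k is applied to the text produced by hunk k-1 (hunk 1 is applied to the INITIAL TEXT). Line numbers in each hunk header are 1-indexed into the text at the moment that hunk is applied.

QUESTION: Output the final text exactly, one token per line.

Answer: isn
snbb
jpc
qaz
ddcl
gcp
noiic
eplbq
tyy
sbz
vouh
iro

Derivation:
Hunk 1: at line 2 remove [jnc,ettt] add [eyn,gcp] -> 9 lines: isn snbb jpc eyn gcp ihdpe timnd vouh iro
Hunk 2: at line 5 remove [timnd] add [uto] -> 9 lines: isn snbb jpc eyn gcp ihdpe uto vouh iro
Hunk 3: at line 4 remove [ihdpe,uto] add [qiapg,tyy,sbz] -> 10 lines: isn snbb jpc eyn gcp qiapg tyy sbz vouh iro
Hunk 4: at line 5 remove [qiapg] add [noiic,eplbq] -> 11 lines: isn snbb jpc eyn gcp noiic eplbq tyy sbz vouh iro
Hunk 5: at line 3 remove [eyn] add [qaz,ddcl] -> 12 lines: isn snbb jpc qaz ddcl gcp noiic eplbq tyy sbz vouh iro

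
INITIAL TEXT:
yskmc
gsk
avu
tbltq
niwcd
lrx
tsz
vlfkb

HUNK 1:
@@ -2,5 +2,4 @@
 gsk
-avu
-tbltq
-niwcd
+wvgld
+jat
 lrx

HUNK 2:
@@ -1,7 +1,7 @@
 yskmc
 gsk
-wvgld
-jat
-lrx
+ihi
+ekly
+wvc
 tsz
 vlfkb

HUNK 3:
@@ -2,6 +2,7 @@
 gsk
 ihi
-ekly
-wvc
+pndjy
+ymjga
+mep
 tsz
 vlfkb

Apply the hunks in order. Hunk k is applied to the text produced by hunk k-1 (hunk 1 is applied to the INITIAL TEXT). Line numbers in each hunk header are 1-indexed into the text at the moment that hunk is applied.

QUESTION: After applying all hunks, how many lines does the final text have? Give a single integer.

Answer: 8

Derivation:
Hunk 1: at line 2 remove [avu,tbltq,niwcd] add [wvgld,jat] -> 7 lines: yskmc gsk wvgld jat lrx tsz vlfkb
Hunk 2: at line 1 remove [wvgld,jat,lrx] add [ihi,ekly,wvc] -> 7 lines: yskmc gsk ihi ekly wvc tsz vlfkb
Hunk 3: at line 2 remove [ekly,wvc] add [pndjy,ymjga,mep] -> 8 lines: yskmc gsk ihi pndjy ymjga mep tsz vlfkb
Final line count: 8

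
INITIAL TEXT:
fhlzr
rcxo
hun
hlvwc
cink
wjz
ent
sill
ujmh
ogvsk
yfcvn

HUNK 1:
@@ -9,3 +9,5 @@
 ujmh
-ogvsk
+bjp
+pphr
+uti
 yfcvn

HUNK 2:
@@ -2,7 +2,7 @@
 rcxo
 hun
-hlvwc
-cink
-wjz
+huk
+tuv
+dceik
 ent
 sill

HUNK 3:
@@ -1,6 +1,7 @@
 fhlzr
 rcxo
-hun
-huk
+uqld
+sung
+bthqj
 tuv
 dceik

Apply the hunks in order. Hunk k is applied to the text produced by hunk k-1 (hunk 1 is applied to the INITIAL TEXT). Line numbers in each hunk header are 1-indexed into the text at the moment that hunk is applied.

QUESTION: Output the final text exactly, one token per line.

Answer: fhlzr
rcxo
uqld
sung
bthqj
tuv
dceik
ent
sill
ujmh
bjp
pphr
uti
yfcvn

Derivation:
Hunk 1: at line 9 remove [ogvsk] add [bjp,pphr,uti] -> 13 lines: fhlzr rcxo hun hlvwc cink wjz ent sill ujmh bjp pphr uti yfcvn
Hunk 2: at line 2 remove [hlvwc,cink,wjz] add [huk,tuv,dceik] -> 13 lines: fhlzr rcxo hun huk tuv dceik ent sill ujmh bjp pphr uti yfcvn
Hunk 3: at line 1 remove [hun,huk] add [uqld,sung,bthqj] -> 14 lines: fhlzr rcxo uqld sung bthqj tuv dceik ent sill ujmh bjp pphr uti yfcvn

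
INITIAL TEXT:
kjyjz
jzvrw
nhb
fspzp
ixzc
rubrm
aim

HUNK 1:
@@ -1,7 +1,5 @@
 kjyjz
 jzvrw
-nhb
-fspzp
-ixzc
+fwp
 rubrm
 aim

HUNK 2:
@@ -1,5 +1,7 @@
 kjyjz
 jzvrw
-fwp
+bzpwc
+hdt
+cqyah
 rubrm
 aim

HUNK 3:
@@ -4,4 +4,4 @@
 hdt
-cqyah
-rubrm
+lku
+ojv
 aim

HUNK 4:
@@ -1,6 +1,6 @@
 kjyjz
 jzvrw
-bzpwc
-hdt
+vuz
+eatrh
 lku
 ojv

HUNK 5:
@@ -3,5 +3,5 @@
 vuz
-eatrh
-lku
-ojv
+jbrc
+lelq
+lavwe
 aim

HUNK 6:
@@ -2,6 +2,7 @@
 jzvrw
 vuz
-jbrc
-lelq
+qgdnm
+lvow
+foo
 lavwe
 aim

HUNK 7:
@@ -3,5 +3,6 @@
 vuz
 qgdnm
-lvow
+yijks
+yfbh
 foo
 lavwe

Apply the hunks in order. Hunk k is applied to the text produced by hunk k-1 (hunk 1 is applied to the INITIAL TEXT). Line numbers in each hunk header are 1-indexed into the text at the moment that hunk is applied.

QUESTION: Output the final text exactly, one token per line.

Answer: kjyjz
jzvrw
vuz
qgdnm
yijks
yfbh
foo
lavwe
aim

Derivation:
Hunk 1: at line 1 remove [nhb,fspzp,ixzc] add [fwp] -> 5 lines: kjyjz jzvrw fwp rubrm aim
Hunk 2: at line 1 remove [fwp] add [bzpwc,hdt,cqyah] -> 7 lines: kjyjz jzvrw bzpwc hdt cqyah rubrm aim
Hunk 3: at line 4 remove [cqyah,rubrm] add [lku,ojv] -> 7 lines: kjyjz jzvrw bzpwc hdt lku ojv aim
Hunk 4: at line 1 remove [bzpwc,hdt] add [vuz,eatrh] -> 7 lines: kjyjz jzvrw vuz eatrh lku ojv aim
Hunk 5: at line 3 remove [eatrh,lku,ojv] add [jbrc,lelq,lavwe] -> 7 lines: kjyjz jzvrw vuz jbrc lelq lavwe aim
Hunk 6: at line 2 remove [jbrc,lelq] add [qgdnm,lvow,foo] -> 8 lines: kjyjz jzvrw vuz qgdnm lvow foo lavwe aim
Hunk 7: at line 3 remove [lvow] add [yijks,yfbh] -> 9 lines: kjyjz jzvrw vuz qgdnm yijks yfbh foo lavwe aim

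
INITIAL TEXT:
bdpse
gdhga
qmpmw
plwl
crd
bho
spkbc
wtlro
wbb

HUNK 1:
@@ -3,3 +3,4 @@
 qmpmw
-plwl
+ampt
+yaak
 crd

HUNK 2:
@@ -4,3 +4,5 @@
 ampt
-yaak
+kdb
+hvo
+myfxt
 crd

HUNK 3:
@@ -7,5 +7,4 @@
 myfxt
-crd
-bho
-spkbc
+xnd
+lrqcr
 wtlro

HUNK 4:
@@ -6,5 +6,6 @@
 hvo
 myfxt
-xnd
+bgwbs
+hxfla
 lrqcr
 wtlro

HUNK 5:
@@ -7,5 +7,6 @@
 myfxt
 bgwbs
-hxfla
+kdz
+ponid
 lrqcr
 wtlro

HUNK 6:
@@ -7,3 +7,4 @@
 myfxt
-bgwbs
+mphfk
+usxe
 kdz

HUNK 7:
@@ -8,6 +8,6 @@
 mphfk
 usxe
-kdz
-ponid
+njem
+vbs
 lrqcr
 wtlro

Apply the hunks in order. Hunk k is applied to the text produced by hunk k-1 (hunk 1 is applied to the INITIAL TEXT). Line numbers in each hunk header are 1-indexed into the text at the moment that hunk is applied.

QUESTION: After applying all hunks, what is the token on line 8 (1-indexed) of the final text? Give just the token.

Hunk 1: at line 3 remove [plwl] add [ampt,yaak] -> 10 lines: bdpse gdhga qmpmw ampt yaak crd bho spkbc wtlro wbb
Hunk 2: at line 4 remove [yaak] add [kdb,hvo,myfxt] -> 12 lines: bdpse gdhga qmpmw ampt kdb hvo myfxt crd bho spkbc wtlro wbb
Hunk 3: at line 7 remove [crd,bho,spkbc] add [xnd,lrqcr] -> 11 lines: bdpse gdhga qmpmw ampt kdb hvo myfxt xnd lrqcr wtlro wbb
Hunk 4: at line 6 remove [xnd] add [bgwbs,hxfla] -> 12 lines: bdpse gdhga qmpmw ampt kdb hvo myfxt bgwbs hxfla lrqcr wtlro wbb
Hunk 5: at line 7 remove [hxfla] add [kdz,ponid] -> 13 lines: bdpse gdhga qmpmw ampt kdb hvo myfxt bgwbs kdz ponid lrqcr wtlro wbb
Hunk 6: at line 7 remove [bgwbs] add [mphfk,usxe] -> 14 lines: bdpse gdhga qmpmw ampt kdb hvo myfxt mphfk usxe kdz ponid lrqcr wtlro wbb
Hunk 7: at line 8 remove [kdz,ponid] add [njem,vbs] -> 14 lines: bdpse gdhga qmpmw ampt kdb hvo myfxt mphfk usxe njem vbs lrqcr wtlro wbb
Final line 8: mphfk

Answer: mphfk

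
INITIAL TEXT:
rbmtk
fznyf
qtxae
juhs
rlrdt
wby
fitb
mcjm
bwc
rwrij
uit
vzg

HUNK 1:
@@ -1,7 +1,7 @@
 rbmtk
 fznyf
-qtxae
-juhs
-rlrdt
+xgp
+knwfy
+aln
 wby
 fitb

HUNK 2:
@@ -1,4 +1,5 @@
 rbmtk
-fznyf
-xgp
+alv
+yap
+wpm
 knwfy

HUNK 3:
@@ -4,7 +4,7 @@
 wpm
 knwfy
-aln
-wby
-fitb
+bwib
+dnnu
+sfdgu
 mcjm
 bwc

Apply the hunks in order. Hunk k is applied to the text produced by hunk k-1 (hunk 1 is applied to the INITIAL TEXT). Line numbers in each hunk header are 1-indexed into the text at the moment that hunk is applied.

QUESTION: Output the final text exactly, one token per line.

Hunk 1: at line 1 remove [qtxae,juhs,rlrdt] add [xgp,knwfy,aln] -> 12 lines: rbmtk fznyf xgp knwfy aln wby fitb mcjm bwc rwrij uit vzg
Hunk 2: at line 1 remove [fznyf,xgp] add [alv,yap,wpm] -> 13 lines: rbmtk alv yap wpm knwfy aln wby fitb mcjm bwc rwrij uit vzg
Hunk 3: at line 4 remove [aln,wby,fitb] add [bwib,dnnu,sfdgu] -> 13 lines: rbmtk alv yap wpm knwfy bwib dnnu sfdgu mcjm bwc rwrij uit vzg

Answer: rbmtk
alv
yap
wpm
knwfy
bwib
dnnu
sfdgu
mcjm
bwc
rwrij
uit
vzg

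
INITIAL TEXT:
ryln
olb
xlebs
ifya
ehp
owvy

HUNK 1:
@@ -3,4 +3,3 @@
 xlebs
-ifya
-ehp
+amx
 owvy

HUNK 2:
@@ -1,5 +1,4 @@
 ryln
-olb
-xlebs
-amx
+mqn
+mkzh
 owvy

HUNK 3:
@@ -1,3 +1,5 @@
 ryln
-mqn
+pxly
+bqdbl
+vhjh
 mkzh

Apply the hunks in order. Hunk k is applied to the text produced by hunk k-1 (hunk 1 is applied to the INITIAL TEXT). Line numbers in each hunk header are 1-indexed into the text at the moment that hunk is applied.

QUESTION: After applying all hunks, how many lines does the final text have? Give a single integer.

Hunk 1: at line 3 remove [ifya,ehp] add [amx] -> 5 lines: ryln olb xlebs amx owvy
Hunk 2: at line 1 remove [olb,xlebs,amx] add [mqn,mkzh] -> 4 lines: ryln mqn mkzh owvy
Hunk 3: at line 1 remove [mqn] add [pxly,bqdbl,vhjh] -> 6 lines: ryln pxly bqdbl vhjh mkzh owvy
Final line count: 6

Answer: 6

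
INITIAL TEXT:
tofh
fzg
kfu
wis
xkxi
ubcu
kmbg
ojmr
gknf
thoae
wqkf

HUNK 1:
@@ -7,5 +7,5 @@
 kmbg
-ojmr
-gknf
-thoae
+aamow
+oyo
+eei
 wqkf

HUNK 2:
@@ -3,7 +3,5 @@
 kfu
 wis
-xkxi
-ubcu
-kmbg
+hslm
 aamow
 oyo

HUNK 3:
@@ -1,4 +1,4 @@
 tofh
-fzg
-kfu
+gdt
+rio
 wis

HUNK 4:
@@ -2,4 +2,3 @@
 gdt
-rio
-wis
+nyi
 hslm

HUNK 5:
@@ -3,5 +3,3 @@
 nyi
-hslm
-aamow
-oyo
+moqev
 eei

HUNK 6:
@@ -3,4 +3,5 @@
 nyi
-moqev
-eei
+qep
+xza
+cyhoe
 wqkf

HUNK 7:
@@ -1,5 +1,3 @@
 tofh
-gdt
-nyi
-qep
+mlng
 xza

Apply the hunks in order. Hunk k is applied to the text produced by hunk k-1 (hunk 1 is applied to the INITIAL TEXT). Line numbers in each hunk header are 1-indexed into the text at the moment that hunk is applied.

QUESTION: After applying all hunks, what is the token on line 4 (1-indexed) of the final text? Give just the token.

Hunk 1: at line 7 remove [ojmr,gknf,thoae] add [aamow,oyo,eei] -> 11 lines: tofh fzg kfu wis xkxi ubcu kmbg aamow oyo eei wqkf
Hunk 2: at line 3 remove [xkxi,ubcu,kmbg] add [hslm] -> 9 lines: tofh fzg kfu wis hslm aamow oyo eei wqkf
Hunk 3: at line 1 remove [fzg,kfu] add [gdt,rio] -> 9 lines: tofh gdt rio wis hslm aamow oyo eei wqkf
Hunk 4: at line 2 remove [rio,wis] add [nyi] -> 8 lines: tofh gdt nyi hslm aamow oyo eei wqkf
Hunk 5: at line 3 remove [hslm,aamow,oyo] add [moqev] -> 6 lines: tofh gdt nyi moqev eei wqkf
Hunk 6: at line 3 remove [moqev,eei] add [qep,xza,cyhoe] -> 7 lines: tofh gdt nyi qep xza cyhoe wqkf
Hunk 7: at line 1 remove [gdt,nyi,qep] add [mlng] -> 5 lines: tofh mlng xza cyhoe wqkf
Final line 4: cyhoe

Answer: cyhoe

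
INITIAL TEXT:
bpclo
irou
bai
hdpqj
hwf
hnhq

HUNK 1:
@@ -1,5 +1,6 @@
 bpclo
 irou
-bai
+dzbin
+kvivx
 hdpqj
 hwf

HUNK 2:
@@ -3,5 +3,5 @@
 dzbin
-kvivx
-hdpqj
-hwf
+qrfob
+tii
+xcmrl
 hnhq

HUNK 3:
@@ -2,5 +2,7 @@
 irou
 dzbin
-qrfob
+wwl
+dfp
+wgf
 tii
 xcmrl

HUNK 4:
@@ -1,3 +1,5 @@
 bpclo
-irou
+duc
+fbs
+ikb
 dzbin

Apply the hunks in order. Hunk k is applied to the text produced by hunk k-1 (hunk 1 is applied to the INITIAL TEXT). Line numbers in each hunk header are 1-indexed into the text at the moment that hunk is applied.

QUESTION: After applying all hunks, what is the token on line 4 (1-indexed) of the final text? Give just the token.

Hunk 1: at line 1 remove [bai] add [dzbin,kvivx] -> 7 lines: bpclo irou dzbin kvivx hdpqj hwf hnhq
Hunk 2: at line 3 remove [kvivx,hdpqj,hwf] add [qrfob,tii,xcmrl] -> 7 lines: bpclo irou dzbin qrfob tii xcmrl hnhq
Hunk 3: at line 2 remove [qrfob] add [wwl,dfp,wgf] -> 9 lines: bpclo irou dzbin wwl dfp wgf tii xcmrl hnhq
Hunk 4: at line 1 remove [irou] add [duc,fbs,ikb] -> 11 lines: bpclo duc fbs ikb dzbin wwl dfp wgf tii xcmrl hnhq
Final line 4: ikb

Answer: ikb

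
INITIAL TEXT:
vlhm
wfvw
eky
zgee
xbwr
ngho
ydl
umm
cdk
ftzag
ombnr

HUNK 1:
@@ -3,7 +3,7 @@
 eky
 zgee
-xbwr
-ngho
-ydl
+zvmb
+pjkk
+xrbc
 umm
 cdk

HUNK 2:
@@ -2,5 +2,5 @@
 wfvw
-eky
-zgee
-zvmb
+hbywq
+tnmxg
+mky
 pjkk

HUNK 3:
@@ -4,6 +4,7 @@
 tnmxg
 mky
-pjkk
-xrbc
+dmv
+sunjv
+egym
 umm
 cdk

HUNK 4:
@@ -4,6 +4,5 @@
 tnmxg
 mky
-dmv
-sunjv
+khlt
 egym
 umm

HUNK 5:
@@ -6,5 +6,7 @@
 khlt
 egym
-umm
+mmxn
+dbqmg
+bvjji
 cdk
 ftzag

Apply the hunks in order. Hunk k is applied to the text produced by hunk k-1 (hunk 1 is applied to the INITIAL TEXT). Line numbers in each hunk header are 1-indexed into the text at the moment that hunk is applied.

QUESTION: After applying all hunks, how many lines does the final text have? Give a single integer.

Hunk 1: at line 3 remove [xbwr,ngho,ydl] add [zvmb,pjkk,xrbc] -> 11 lines: vlhm wfvw eky zgee zvmb pjkk xrbc umm cdk ftzag ombnr
Hunk 2: at line 2 remove [eky,zgee,zvmb] add [hbywq,tnmxg,mky] -> 11 lines: vlhm wfvw hbywq tnmxg mky pjkk xrbc umm cdk ftzag ombnr
Hunk 3: at line 4 remove [pjkk,xrbc] add [dmv,sunjv,egym] -> 12 lines: vlhm wfvw hbywq tnmxg mky dmv sunjv egym umm cdk ftzag ombnr
Hunk 4: at line 4 remove [dmv,sunjv] add [khlt] -> 11 lines: vlhm wfvw hbywq tnmxg mky khlt egym umm cdk ftzag ombnr
Hunk 5: at line 6 remove [umm] add [mmxn,dbqmg,bvjji] -> 13 lines: vlhm wfvw hbywq tnmxg mky khlt egym mmxn dbqmg bvjji cdk ftzag ombnr
Final line count: 13

Answer: 13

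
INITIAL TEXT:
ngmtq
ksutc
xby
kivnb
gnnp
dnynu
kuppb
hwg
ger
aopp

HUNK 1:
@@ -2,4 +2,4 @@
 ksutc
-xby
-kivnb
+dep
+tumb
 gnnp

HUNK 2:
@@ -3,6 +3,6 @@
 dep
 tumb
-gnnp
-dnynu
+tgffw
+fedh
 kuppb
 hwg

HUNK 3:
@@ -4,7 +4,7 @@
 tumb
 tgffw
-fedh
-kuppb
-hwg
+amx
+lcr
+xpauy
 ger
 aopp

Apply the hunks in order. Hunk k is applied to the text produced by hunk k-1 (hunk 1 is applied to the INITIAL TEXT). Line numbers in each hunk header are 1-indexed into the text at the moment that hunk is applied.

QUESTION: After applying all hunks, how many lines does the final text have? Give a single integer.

Hunk 1: at line 2 remove [xby,kivnb] add [dep,tumb] -> 10 lines: ngmtq ksutc dep tumb gnnp dnynu kuppb hwg ger aopp
Hunk 2: at line 3 remove [gnnp,dnynu] add [tgffw,fedh] -> 10 lines: ngmtq ksutc dep tumb tgffw fedh kuppb hwg ger aopp
Hunk 3: at line 4 remove [fedh,kuppb,hwg] add [amx,lcr,xpauy] -> 10 lines: ngmtq ksutc dep tumb tgffw amx lcr xpauy ger aopp
Final line count: 10

Answer: 10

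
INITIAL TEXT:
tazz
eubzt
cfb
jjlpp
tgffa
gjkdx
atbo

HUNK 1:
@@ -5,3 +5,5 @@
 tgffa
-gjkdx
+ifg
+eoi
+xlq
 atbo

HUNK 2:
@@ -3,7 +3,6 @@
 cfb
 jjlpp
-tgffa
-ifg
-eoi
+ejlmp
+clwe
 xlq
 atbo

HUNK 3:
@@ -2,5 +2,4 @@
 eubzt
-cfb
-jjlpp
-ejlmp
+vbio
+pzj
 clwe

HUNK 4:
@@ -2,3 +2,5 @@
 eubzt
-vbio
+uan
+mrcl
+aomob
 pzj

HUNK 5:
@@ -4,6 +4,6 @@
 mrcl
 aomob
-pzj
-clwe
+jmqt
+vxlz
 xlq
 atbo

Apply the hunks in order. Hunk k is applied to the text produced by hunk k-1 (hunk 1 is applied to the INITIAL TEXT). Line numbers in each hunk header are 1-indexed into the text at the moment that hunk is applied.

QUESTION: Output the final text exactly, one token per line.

Hunk 1: at line 5 remove [gjkdx] add [ifg,eoi,xlq] -> 9 lines: tazz eubzt cfb jjlpp tgffa ifg eoi xlq atbo
Hunk 2: at line 3 remove [tgffa,ifg,eoi] add [ejlmp,clwe] -> 8 lines: tazz eubzt cfb jjlpp ejlmp clwe xlq atbo
Hunk 3: at line 2 remove [cfb,jjlpp,ejlmp] add [vbio,pzj] -> 7 lines: tazz eubzt vbio pzj clwe xlq atbo
Hunk 4: at line 2 remove [vbio] add [uan,mrcl,aomob] -> 9 lines: tazz eubzt uan mrcl aomob pzj clwe xlq atbo
Hunk 5: at line 4 remove [pzj,clwe] add [jmqt,vxlz] -> 9 lines: tazz eubzt uan mrcl aomob jmqt vxlz xlq atbo

Answer: tazz
eubzt
uan
mrcl
aomob
jmqt
vxlz
xlq
atbo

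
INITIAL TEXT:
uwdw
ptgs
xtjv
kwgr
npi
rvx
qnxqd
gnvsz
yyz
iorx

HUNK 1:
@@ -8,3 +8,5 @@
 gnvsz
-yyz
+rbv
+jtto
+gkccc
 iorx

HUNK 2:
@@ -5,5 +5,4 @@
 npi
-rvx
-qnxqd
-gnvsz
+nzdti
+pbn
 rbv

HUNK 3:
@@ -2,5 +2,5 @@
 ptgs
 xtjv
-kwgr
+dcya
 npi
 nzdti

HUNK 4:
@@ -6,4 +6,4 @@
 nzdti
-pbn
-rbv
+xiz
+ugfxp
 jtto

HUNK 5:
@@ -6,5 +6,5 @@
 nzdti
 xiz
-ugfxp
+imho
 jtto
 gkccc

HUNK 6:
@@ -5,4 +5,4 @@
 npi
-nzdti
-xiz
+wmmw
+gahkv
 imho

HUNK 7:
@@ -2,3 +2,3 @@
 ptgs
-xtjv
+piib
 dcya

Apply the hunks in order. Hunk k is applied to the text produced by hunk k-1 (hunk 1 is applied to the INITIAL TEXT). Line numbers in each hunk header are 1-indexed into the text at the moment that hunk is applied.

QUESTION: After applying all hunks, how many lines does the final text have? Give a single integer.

Hunk 1: at line 8 remove [yyz] add [rbv,jtto,gkccc] -> 12 lines: uwdw ptgs xtjv kwgr npi rvx qnxqd gnvsz rbv jtto gkccc iorx
Hunk 2: at line 5 remove [rvx,qnxqd,gnvsz] add [nzdti,pbn] -> 11 lines: uwdw ptgs xtjv kwgr npi nzdti pbn rbv jtto gkccc iorx
Hunk 3: at line 2 remove [kwgr] add [dcya] -> 11 lines: uwdw ptgs xtjv dcya npi nzdti pbn rbv jtto gkccc iorx
Hunk 4: at line 6 remove [pbn,rbv] add [xiz,ugfxp] -> 11 lines: uwdw ptgs xtjv dcya npi nzdti xiz ugfxp jtto gkccc iorx
Hunk 5: at line 6 remove [ugfxp] add [imho] -> 11 lines: uwdw ptgs xtjv dcya npi nzdti xiz imho jtto gkccc iorx
Hunk 6: at line 5 remove [nzdti,xiz] add [wmmw,gahkv] -> 11 lines: uwdw ptgs xtjv dcya npi wmmw gahkv imho jtto gkccc iorx
Hunk 7: at line 2 remove [xtjv] add [piib] -> 11 lines: uwdw ptgs piib dcya npi wmmw gahkv imho jtto gkccc iorx
Final line count: 11

Answer: 11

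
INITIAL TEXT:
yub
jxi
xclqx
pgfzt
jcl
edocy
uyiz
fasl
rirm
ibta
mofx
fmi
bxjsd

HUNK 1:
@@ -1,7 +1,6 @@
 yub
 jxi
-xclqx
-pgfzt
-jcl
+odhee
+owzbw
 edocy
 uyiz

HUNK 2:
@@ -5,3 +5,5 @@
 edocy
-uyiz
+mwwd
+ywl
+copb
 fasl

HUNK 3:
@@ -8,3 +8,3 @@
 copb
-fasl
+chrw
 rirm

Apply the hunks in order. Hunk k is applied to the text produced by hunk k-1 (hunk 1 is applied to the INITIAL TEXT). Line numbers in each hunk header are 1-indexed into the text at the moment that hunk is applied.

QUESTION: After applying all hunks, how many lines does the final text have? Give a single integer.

Hunk 1: at line 1 remove [xclqx,pgfzt,jcl] add [odhee,owzbw] -> 12 lines: yub jxi odhee owzbw edocy uyiz fasl rirm ibta mofx fmi bxjsd
Hunk 2: at line 5 remove [uyiz] add [mwwd,ywl,copb] -> 14 lines: yub jxi odhee owzbw edocy mwwd ywl copb fasl rirm ibta mofx fmi bxjsd
Hunk 3: at line 8 remove [fasl] add [chrw] -> 14 lines: yub jxi odhee owzbw edocy mwwd ywl copb chrw rirm ibta mofx fmi bxjsd
Final line count: 14

Answer: 14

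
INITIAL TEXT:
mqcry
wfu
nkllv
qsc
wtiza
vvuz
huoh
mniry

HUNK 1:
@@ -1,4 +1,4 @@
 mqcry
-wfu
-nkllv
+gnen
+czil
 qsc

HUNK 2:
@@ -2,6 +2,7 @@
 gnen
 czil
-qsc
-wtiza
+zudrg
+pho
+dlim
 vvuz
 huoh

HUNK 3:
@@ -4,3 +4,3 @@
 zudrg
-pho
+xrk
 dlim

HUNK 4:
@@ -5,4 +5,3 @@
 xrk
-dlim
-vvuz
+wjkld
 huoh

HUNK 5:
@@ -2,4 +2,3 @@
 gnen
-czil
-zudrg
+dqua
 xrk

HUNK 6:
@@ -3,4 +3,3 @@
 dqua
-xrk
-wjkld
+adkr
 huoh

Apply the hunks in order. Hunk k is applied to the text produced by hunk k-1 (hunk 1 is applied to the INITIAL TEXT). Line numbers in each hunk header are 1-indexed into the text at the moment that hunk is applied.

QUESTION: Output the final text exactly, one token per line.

Hunk 1: at line 1 remove [wfu,nkllv] add [gnen,czil] -> 8 lines: mqcry gnen czil qsc wtiza vvuz huoh mniry
Hunk 2: at line 2 remove [qsc,wtiza] add [zudrg,pho,dlim] -> 9 lines: mqcry gnen czil zudrg pho dlim vvuz huoh mniry
Hunk 3: at line 4 remove [pho] add [xrk] -> 9 lines: mqcry gnen czil zudrg xrk dlim vvuz huoh mniry
Hunk 4: at line 5 remove [dlim,vvuz] add [wjkld] -> 8 lines: mqcry gnen czil zudrg xrk wjkld huoh mniry
Hunk 5: at line 2 remove [czil,zudrg] add [dqua] -> 7 lines: mqcry gnen dqua xrk wjkld huoh mniry
Hunk 6: at line 3 remove [xrk,wjkld] add [adkr] -> 6 lines: mqcry gnen dqua adkr huoh mniry

Answer: mqcry
gnen
dqua
adkr
huoh
mniry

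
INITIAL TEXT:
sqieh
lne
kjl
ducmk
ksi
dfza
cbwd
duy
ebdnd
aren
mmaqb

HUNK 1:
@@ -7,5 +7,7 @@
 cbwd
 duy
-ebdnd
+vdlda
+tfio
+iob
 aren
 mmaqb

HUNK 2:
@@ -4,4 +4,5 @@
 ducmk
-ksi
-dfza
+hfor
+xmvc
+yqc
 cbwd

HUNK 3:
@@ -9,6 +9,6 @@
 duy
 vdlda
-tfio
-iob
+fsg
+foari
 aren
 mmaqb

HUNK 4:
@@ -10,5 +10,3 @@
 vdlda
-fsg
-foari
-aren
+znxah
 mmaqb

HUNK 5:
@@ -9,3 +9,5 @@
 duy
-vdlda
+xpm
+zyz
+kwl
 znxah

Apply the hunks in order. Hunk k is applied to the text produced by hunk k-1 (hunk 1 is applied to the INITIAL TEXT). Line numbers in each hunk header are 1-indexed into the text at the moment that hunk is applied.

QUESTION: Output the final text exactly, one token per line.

Hunk 1: at line 7 remove [ebdnd] add [vdlda,tfio,iob] -> 13 lines: sqieh lne kjl ducmk ksi dfza cbwd duy vdlda tfio iob aren mmaqb
Hunk 2: at line 4 remove [ksi,dfza] add [hfor,xmvc,yqc] -> 14 lines: sqieh lne kjl ducmk hfor xmvc yqc cbwd duy vdlda tfio iob aren mmaqb
Hunk 3: at line 9 remove [tfio,iob] add [fsg,foari] -> 14 lines: sqieh lne kjl ducmk hfor xmvc yqc cbwd duy vdlda fsg foari aren mmaqb
Hunk 4: at line 10 remove [fsg,foari,aren] add [znxah] -> 12 lines: sqieh lne kjl ducmk hfor xmvc yqc cbwd duy vdlda znxah mmaqb
Hunk 5: at line 9 remove [vdlda] add [xpm,zyz,kwl] -> 14 lines: sqieh lne kjl ducmk hfor xmvc yqc cbwd duy xpm zyz kwl znxah mmaqb

Answer: sqieh
lne
kjl
ducmk
hfor
xmvc
yqc
cbwd
duy
xpm
zyz
kwl
znxah
mmaqb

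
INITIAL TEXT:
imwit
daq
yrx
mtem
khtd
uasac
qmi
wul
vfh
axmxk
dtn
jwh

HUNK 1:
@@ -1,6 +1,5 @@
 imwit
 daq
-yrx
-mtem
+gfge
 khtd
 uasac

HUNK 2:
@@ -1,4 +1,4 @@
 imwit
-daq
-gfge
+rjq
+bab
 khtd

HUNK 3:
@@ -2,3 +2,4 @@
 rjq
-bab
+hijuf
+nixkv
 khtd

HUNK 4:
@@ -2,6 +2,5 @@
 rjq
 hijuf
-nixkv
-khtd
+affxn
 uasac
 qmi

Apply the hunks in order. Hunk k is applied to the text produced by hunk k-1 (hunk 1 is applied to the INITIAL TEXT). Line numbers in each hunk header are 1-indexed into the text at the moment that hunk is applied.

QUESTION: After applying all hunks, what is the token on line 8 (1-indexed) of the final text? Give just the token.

Hunk 1: at line 1 remove [yrx,mtem] add [gfge] -> 11 lines: imwit daq gfge khtd uasac qmi wul vfh axmxk dtn jwh
Hunk 2: at line 1 remove [daq,gfge] add [rjq,bab] -> 11 lines: imwit rjq bab khtd uasac qmi wul vfh axmxk dtn jwh
Hunk 3: at line 2 remove [bab] add [hijuf,nixkv] -> 12 lines: imwit rjq hijuf nixkv khtd uasac qmi wul vfh axmxk dtn jwh
Hunk 4: at line 2 remove [nixkv,khtd] add [affxn] -> 11 lines: imwit rjq hijuf affxn uasac qmi wul vfh axmxk dtn jwh
Final line 8: vfh

Answer: vfh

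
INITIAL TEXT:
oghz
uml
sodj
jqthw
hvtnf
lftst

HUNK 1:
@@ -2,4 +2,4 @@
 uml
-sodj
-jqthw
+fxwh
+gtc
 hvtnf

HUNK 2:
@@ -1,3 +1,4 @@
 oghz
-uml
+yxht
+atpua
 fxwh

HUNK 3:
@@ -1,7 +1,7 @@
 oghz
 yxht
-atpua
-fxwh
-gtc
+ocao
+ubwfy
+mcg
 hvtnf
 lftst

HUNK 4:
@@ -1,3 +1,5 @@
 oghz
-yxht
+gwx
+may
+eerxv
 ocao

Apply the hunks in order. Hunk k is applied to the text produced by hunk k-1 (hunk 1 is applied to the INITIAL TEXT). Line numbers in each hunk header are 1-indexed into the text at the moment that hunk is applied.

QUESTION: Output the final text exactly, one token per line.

Answer: oghz
gwx
may
eerxv
ocao
ubwfy
mcg
hvtnf
lftst

Derivation:
Hunk 1: at line 2 remove [sodj,jqthw] add [fxwh,gtc] -> 6 lines: oghz uml fxwh gtc hvtnf lftst
Hunk 2: at line 1 remove [uml] add [yxht,atpua] -> 7 lines: oghz yxht atpua fxwh gtc hvtnf lftst
Hunk 3: at line 1 remove [atpua,fxwh,gtc] add [ocao,ubwfy,mcg] -> 7 lines: oghz yxht ocao ubwfy mcg hvtnf lftst
Hunk 4: at line 1 remove [yxht] add [gwx,may,eerxv] -> 9 lines: oghz gwx may eerxv ocao ubwfy mcg hvtnf lftst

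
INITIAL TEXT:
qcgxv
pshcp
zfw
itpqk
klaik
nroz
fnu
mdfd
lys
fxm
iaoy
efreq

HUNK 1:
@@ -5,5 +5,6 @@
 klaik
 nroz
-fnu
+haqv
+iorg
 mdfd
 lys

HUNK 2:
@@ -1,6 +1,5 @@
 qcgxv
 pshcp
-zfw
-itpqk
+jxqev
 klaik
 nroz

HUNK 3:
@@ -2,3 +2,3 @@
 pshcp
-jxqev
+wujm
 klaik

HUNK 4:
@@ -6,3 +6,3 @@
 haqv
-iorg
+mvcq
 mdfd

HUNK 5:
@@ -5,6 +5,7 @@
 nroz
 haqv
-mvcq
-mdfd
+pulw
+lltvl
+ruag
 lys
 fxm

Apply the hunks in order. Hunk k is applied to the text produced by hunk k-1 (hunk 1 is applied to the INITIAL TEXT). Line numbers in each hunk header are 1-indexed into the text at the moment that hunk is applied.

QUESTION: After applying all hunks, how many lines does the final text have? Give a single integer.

Answer: 13

Derivation:
Hunk 1: at line 5 remove [fnu] add [haqv,iorg] -> 13 lines: qcgxv pshcp zfw itpqk klaik nroz haqv iorg mdfd lys fxm iaoy efreq
Hunk 2: at line 1 remove [zfw,itpqk] add [jxqev] -> 12 lines: qcgxv pshcp jxqev klaik nroz haqv iorg mdfd lys fxm iaoy efreq
Hunk 3: at line 2 remove [jxqev] add [wujm] -> 12 lines: qcgxv pshcp wujm klaik nroz haqv iorg mdfd lys fxm iaoy efreq
Hunk 4: at line 6 remove [iorg] add [mvcq] -> 12 lines: qcgxv pshcp wujm klaik nroz haqv mvcq mdfd lys fxm iaoy efreq
Hunk 5: at line 5 remove [mvcq,mdfd] add [pulw,lltvl,ruag] -> 13 lines: qcgxv pshcp wujm klaik nroz haqv pulw lltvl ruag lys fxm iaoy efreq
Final line count: 13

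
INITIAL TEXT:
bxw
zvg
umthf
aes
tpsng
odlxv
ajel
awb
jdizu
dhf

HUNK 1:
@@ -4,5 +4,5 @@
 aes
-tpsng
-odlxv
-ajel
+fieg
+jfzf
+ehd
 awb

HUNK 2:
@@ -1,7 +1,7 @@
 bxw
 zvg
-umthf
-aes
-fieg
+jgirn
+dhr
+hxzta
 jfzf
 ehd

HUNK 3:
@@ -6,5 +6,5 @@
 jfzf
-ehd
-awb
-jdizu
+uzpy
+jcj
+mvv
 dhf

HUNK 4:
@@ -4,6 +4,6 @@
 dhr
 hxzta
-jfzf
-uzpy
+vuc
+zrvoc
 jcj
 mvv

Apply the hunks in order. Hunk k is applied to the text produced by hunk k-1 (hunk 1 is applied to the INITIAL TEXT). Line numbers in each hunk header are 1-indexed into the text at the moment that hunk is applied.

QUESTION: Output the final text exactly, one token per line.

Answer: bxw
zvg
jgirn
dhr
hxzta
vuc
zrvoc
jcj
mvv
dhf

Derivation:
Hunk 1: at line 4 remove [tpsng,odlxv,ajel] add [fieg,jfzf,ehd] -> 10 lines: bxw zvg umthf aes fieg jfzf ehd awb jdizu dhf
Hunk 2: at line 1 remove [umthf,aes,fieg] add [jgirn,dhr,hxzta] -> 10 lines: bxw zvg jgirn dhr hxzta jfzf ehd awb jdizu dhf
Hunk 3: at line 6 remove [ehd,awb,jdizu] add [uzpy,jcj,mvv] -> 10 lines: bxw zvg jgirn dhr hxzta jfzf uzpy jcj mvv dhf
Hunk 4: at line 4 remove [jfzf,uzpy] add [vuc,zrvoc] -> 10 lines: bxw zvg jgirn dhr hxzta vuc zrvoc jcj mvv dhf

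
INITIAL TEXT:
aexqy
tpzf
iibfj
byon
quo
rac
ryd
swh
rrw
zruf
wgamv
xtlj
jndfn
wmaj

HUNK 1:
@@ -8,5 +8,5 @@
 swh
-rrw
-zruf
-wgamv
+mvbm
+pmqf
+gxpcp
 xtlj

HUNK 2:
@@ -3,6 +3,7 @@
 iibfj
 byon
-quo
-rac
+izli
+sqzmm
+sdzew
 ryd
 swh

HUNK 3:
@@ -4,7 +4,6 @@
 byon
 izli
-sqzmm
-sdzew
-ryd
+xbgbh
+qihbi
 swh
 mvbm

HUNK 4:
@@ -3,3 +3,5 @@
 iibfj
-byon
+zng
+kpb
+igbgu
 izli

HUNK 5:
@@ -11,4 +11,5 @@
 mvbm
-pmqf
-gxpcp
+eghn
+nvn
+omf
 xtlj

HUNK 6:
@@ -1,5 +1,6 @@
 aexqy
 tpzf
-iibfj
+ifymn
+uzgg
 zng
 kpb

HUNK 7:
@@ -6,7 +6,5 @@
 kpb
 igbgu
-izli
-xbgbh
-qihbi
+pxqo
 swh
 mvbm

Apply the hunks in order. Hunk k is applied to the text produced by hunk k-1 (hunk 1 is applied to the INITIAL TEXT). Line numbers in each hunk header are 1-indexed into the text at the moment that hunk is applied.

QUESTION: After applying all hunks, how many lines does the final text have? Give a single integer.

Hunk 1: at line 8 remove [rrw,zruf,wgamv] add [mvbm,pmqf,gxpcp] -> 14 lines: aexqy tpzf iibfj byon quo rac ryd swh mvbm pmqf gxpcp xtlj jndfn wmaj
Hunk 2: at line 3 remove [quo,rac] add [izli,sqzmm,sdzew] -> 15 lines: aexqy tpzf iibfj byon izli sqzmm sdzew ryd swh mvbm pmqf gxpcp xtlj jndfn wmaj
Hunk 3: at line 4 remove [sqzmm,sdzew,ryd] add [xbgbh,qihbi] -> 14 lines: aexqy tpzf iibfj byon izli xbgbh qihbi swh mvbm pmqf gxpcp xtlj jndfn wmaj
Hunk 4: at line 3 remove [byon] add [zng,kpb,igbgu] -> 16 lines: aexqy tpzf iibfj zng kpb igbgu izli xbgbh qihbi swh mvbm pmqf gxpcp xtlj jndfn wmaj
Hunk 5: at line 11 remove [pmqf,gxpcp] add [eghn,nvn,omf] -> 17 lines: aexqy tpzf iibfj zng kpb igbgu izli xbgbh qihbi swh mvbm eghn nvn omf xtlj jndfn wmaj
Hunk 6: at line 1 remove [iibfj] add [ifymn,uzgg] -> 18 lines: aexqy tpzf ifymn uzgg zng kpb igbgu izli xbgbh qihbi swh mvbm eghn nvn omf xtlj jndfn wmaj
Hunk 7: at line 6 remove [izli,xbgbh,qihbi] add [pxqo] -> 16 lines: aexqy tpzf ifymn uzgg zng kpb igbgu pxqo swh mvbm eghn nvn omf xtlj jndfn wmaj
Final line count: 16

Answer: 16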